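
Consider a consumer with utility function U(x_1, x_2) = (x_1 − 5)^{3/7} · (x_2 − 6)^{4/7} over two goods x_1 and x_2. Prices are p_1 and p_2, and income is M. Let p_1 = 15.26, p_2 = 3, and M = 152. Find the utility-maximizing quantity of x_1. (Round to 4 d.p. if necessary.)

x_1* = 6.6205

This is Cobb-Douglas in (x_1−5, x_2−6): tangency gives 3/7·p_2·(x_2−6) = 4/7·p_1·(x_1−5).
Substituting into the budget: x_1* = 5 + 3/7·(M − 5·p_1 − 6·p_2)/p_1, and x_2* = 6 + 4/7·(…)/p_2.
Discretionary income = 152 − 5·15.26 − 6·3 = 57.7; x_1* = 5 + 3/7·57.7/15.26 = 6.6205.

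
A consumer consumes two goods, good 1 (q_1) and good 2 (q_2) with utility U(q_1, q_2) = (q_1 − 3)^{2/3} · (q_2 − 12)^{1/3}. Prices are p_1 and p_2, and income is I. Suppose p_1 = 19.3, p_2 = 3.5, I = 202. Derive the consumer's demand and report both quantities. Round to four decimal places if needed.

Substituting into the budget: q_1* = 3 + 2/3·(I − 3·p_1 − 12·p_2)/p_1, and q_2* = 12 + 1/3·(…)/p_2.
Discretionary income = 202 − 3·19.3 − 12·3.5 = 102.1; q_1* = 3 + 2/3·102.1/19.3 = 6.5268; q_2* = 12 + 1/3·102.1/3.5 = 21.7238.

q_1* = 6.5268, q_2* = 21.7238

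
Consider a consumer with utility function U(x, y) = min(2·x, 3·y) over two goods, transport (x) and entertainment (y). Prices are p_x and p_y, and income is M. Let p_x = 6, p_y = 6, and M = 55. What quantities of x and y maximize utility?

x* = 5.5, y* = 3.6667

With perfect complements, no substitution: consume in ratio x:y = 3:2.
Budget: p_x·x + p_y·(2/3)·x = M, so (3·p_x + 2·p_y)·x = 3·M.
Demand: x*(p_x,p_y,M) = 3·M/(3·p_x + 2·p_y), y* = 2·M/(3·p_x + 2·p_y).
Here 3·6 + 2·6 = 30, giving x* = 5.5 and y* = 3.6667.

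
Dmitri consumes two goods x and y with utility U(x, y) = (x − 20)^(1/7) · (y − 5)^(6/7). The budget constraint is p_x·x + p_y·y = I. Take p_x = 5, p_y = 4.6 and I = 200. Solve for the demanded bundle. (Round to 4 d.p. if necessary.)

Let x' = x−20, y' = y−5. MRS = (1/6)·y'/x' = p_x/p_y.
Substituting into the budget: x* = 20 + 1/7·(I − 20·p_x − 5·p_y)/p_x, and y* = 5 + 6/7·(…)/p_y.
Discretionary income = 200 − 20·5 − 5·4.6 = 77; x* = 20 + 1/7·77/5 = 22.2; y* = 5 + 6/7·77/4.6 = 19.3478.

x* = 22.2, y* = 19.3478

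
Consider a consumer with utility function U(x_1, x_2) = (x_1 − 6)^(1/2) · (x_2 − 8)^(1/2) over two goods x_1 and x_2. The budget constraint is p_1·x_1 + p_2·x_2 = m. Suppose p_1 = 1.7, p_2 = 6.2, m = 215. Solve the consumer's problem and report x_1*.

After buying the subsistence bundle (6, 8), a share 0.5 of the remaining income goes to x_1: x_1* = 6 + 0.5·(m − 6p_1 − 8p_2)/p_1.
Discretionary income = 215 − 6·1.7 − 8·6.2 = 155.2; x_1* = 6 + 0.5·155.2/1.7 = 51.6471.

x_1* = 51.6471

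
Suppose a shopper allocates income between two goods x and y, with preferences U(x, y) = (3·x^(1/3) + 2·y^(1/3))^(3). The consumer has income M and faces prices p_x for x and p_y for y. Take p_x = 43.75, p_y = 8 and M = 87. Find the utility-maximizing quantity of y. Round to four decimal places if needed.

MRS = MU_x/MU_y = (3/2)·(y/x)^(2/3). Set equal to p_x/p_y.
Solve for the ratio: y/x = [(2/3)·p_x/p_y]^(1.5).
With the ratio pinned down, the budget gives x* = M/(p_x + p_y·(y/x)) and y* = (y/x)·x*.
Numerically y/x = 6.961378, so x* = 87/(43.75 + 8·6.961378) = 0.8749 and y* = 6.961378·0.8749 = 6.0904.

y* = 6.0904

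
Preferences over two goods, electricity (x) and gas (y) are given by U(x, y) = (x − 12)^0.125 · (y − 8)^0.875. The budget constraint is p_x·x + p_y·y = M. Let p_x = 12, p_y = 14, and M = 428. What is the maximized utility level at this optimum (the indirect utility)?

This is Cobb-Douglas in (x−12, y−8): tangency gives 0.125·p_y·(y−8) = 0.875·p_x·(x−12).
After buying the subsistence bundle (12, 8), a share 0.125 of the remaining income goes to x: x* = 12 + 0.125·(M − 12p_x − 8p_y)/p_x.
Discretionary income = 428 − 12·12 − 8·14 = 172; x* = 12 + 0.125·172/12 = 13.7917; y* = 8 + 0.875·172/14 = 18.75.
Utility at the optimum: U(13.7917, 18.75) = 8.5929.

V = 8.5929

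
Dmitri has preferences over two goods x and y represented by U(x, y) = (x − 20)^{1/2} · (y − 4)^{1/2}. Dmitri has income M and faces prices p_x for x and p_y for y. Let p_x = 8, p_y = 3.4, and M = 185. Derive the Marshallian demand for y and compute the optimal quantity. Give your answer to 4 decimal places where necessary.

This is Cobb-Douglas in (x−20, y−4): tangency gives 0.5·p_y·(y−4) = 0.5·p_x·(x−20).
After buying the subsistence bundle (20, 4), a share 0.5 of the remaining income goes to x: x* = 20 + 0.5·(M − 20p_x − 4p_y)/p_x.
Discretionary income = 185 − 20·8 − 4·3.4 = 11.4; y* = 4 + 0.5·11.4/3.4 = 5.6765.

y* = 5.6765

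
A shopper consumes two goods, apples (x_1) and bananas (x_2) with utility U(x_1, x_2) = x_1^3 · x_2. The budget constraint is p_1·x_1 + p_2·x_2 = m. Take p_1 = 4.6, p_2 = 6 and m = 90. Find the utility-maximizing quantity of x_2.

Demand: x_1*(p_1,p_2,m) = 0.75·m/p_1 and x_2* = 0.25·m/p_2.
At p_1=4.6, p_2=6, m=90: x_2* = 0.25·90/6 = 3.75.

x_2* = 3.75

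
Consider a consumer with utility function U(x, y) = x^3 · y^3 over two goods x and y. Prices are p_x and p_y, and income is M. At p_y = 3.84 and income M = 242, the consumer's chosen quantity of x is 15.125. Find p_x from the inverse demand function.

p_x = 8

Tangency: MRS = y/x = p_x/p_y.
So 3·p_y·y = 3·p_x·x; combined with the budget, a share 0.5 of income goes to x.
Demand: x*(p_x,p_y,M) = 0.5·M/p_x and y* = 0.5·M/p_y.
Set x* = 15.125 in the demand function and solve for p_x: p_x = 8.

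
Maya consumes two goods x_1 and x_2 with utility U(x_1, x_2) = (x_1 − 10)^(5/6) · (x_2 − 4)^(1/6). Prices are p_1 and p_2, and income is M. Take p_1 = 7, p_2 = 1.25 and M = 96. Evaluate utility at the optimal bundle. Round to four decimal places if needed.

V = 2.5477

Let x_1' = x_1−10, x_2' = x_2−4. MRS = 5·x_2'/x_1' = p_1/p_2.
Substituting into the budget: x_1* = 10 + 5/6·(M − 10·p_1 − 4·p_2)/p_1, and x_2* = 4 + 1/6·(…)/p_2.
Discretionary income = 96 − 10·7 − 4·1.25 = 21; x_1* = 10 + 5/6·21/7 = 12.5; x_2* = 4 + 1/6·21/1.25 = 6.8.
Utility at the optimum: U(12.5, 6.8) = 2.5477.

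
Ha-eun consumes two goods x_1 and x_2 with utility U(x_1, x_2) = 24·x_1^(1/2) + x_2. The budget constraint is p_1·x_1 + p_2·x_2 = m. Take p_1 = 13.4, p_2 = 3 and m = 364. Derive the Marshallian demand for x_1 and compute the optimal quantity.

x_1* = 7.2176

Utility is quasi-linear in x_2; the FOC for x_1 is 12/√x_1 = p_1/p_2.
Thus x_1* = (12·p_2/p_1)² — independent of m — with the rest of income spent on x_2.
Plugging in: x_1* = (12·3/13.4)² = 7.2176.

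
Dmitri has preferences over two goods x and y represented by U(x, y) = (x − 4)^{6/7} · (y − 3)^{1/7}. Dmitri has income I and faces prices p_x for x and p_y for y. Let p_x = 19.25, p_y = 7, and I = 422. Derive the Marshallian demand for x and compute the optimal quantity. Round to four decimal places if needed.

After buying the subsistence bundle (4, 3), a share 6/7 of the remaining income goes to x: x* = 4 + 6/7·(I − 4p_x − 3p_y)/p_x.
Discretionary income = 422 − 4·19.25 − 3·7 = 324; x* = 4 + 6/7·324/19.25 = 18.4267.

x* = 18.4267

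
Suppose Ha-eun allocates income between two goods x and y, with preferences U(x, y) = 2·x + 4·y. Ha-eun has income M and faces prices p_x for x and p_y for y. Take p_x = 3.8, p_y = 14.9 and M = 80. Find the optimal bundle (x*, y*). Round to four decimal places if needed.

x* = 21.0526, y* = 0

Perfect substitutes: compare marginal utility per dollar. 2/p_x vs 4/p_y → 0.5263 vs 0.2685.
x gives more utility per dollar, so spend all income on x: x* = M/p_x, y* = 0.
Numerically: x* = 21.0526, y* = 0.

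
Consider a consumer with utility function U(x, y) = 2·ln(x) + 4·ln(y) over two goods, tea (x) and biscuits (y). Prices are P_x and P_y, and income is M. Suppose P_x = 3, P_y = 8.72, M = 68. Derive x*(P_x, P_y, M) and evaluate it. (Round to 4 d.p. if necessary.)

Demand: x*(P_x,P_y,M) = 1/3·M/P_x and y* = 2/3·M/P_y.
At P_x=3, P_y=8.72, M=68: x* = 1/3·68/3 = 7.5556.

x* = 7.5556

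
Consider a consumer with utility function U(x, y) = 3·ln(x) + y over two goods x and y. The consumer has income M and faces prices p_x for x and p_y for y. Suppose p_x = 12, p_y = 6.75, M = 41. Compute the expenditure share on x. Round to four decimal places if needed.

share on x = 0.4939

MU_x = 3/x, MU_y = 1. Tangency: 3/x = p_x/p_y.
So x*(p_x,p_y) = 3·p_y/p_x, independent of income; and y* = (M − 3·p_y)/p_y.
At the given prices: x* = 3·6.75/12 = 1.6875, and y* = 3.0741.
Expenditure on x: 12·1.6875 = 20.25; share = 0.4939.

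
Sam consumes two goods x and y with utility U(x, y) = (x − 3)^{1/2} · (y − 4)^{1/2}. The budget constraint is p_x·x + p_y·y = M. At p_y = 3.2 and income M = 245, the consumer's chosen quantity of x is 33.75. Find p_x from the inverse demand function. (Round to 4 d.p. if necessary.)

p_x = 3.6

This is Cobb-Douglas in (x−3, y−4): tangency gives 0.5·p_y·(y−4) = 0.5·p_x·(x−3).
Substituting into the budget: x* = 3 + 0.5·(M − 3·p_x − 4·p_y)/p_x, and y* = 4 + 0.5·(…)/p_y.
Set x* = 33.75 in the demand function and solve for p_x: p_x = 3.6.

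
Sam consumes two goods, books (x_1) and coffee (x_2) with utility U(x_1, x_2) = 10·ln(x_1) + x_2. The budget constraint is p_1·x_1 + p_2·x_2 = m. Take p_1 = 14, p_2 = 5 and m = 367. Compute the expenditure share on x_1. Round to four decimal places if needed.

share on x_1 = 0.1362

At the given prices: x_1* = 10·5/14 = 3.5714, and x_2* = 63.4.
Expenditure on x_1: 14·3.5714 = 50; share = 0.1362.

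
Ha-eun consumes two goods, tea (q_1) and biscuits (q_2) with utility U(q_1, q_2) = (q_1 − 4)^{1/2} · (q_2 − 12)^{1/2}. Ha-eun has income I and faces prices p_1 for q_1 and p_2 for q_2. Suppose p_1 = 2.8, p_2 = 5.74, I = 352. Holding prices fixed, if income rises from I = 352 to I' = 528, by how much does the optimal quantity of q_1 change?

Δq_1* = 31.4286

This is Cobb-Douglas in (q_1−4, q_2−12): tangency gives 0.5·p_2·(q_2−12) = 0.5·p_1·(q_1−4).
After buying the subsistence bundle (4, 12), a share 0.5 of the remaining income goes to q_1: q_1* = 4 + 0.5·(I − 4p_1 − 12p_2)/p_1.
Discretionary income = 352 − 4·2.8 − 12·5.74 = 271.92; q_1* = 4 + 0.5·271.92/2.8 = 52.5571.
At I' = 528: q_1* = 83.9857. Change: 83.9857 − 52.5571 = 31.4286.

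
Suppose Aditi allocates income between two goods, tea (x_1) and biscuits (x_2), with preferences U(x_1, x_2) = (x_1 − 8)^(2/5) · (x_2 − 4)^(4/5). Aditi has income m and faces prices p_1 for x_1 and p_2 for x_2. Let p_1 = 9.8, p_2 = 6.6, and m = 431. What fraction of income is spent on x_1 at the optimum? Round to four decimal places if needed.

Let x_1' = x_1−8, x_2' = x_2−4. MRS = (1/2)·x_2'/x_1' = p_1/p_2.
Substituting into the budget: x_1* = 8 + 1/3·(m − 8·p_1 − 4·p_2)/p_1, and x_2* = 4 + 2/3·(…)/p_2.
Discretionary income = 431 − 8·9.8 − 4·6.6 = 326.2; x_1* = 8 + 1/3·326.2/9.8 = 19.0952; x_2* = 4 + 2/3·326.2/6.6 = 36.9495.
Expenditure on x_1: 9.8·19.0952 = 187.1333; share = 0.4342.

share on x_1 = 0.4342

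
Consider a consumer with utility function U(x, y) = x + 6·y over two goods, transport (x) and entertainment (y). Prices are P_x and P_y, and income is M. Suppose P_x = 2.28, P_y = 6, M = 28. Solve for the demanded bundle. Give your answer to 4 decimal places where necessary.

Numerically: x* = 0, y* = 4.6667.

x* = 0, y* = 4.6667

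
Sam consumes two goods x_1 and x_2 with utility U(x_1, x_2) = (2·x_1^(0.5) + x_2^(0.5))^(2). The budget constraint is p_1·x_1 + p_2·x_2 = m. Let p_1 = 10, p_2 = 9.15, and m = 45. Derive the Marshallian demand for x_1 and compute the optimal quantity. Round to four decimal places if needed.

x_1* = 3.5343

MRS = MU_x_1/MU_x_2 = 2·(x_2/x_1)^(0.5). Set equal to p_1/p_2.
Hence x_2/x_1 = ((1/2)·p_1/p_2)^(1/(0.5)), i.e. raised to the 2 power.
Substitute x_2 = (x_2/x_1)·x_1 into the budget: x_1* = m/(p_1 + p_2·(x_2/x_1)).
Numerically x_2/x_1 = 0.298606, so x_1* = 45/(10 + 9.15·0.298606) = 3.5343.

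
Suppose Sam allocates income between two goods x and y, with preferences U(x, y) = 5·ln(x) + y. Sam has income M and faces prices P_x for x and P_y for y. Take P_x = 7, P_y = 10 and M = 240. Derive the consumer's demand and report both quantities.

Set MRS = P_x/P_y: (5/x)/1 = P_x/P_y.
So x*(P_x,P_y) = 5·P_y/P_x, independent of income; and y* = (M − 5·P_y)/P_y.
At the given prices: x* = 5·10/7 = 7.1429, and y* = 19.

x* = 7.1429, y* = 19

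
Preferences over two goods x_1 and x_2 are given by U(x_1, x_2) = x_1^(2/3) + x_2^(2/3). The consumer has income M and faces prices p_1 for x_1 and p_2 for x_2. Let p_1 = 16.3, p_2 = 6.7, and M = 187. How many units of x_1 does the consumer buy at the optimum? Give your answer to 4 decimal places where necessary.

From the CES first-order condition, (x_2/x_1)^(1/3) = p_1/p_2.
Hence x_2/x_1 = (p_1/p_2)^(1/(1/3)), i.e. raised to the 3 power.
Substitute x_2 = (x_2/x_1)·x_1 into the budget: x_1* = M/(p_1 + p_2·(x_2/x_1)).
Numerically x_2/x_1 = 14.399201, so x_1* = 187/(16.3 + 6.7·14.399201) = 1.6582.

x_1* = 1.6582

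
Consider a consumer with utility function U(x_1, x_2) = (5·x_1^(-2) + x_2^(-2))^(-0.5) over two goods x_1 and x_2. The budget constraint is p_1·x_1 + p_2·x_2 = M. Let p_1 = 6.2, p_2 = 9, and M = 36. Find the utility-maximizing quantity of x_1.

x_1* = 3.3185

Numerically x_2/x_1 = 0.516487, so x_1* = 36/(6.2 + 9·0.516487) = 3.3185.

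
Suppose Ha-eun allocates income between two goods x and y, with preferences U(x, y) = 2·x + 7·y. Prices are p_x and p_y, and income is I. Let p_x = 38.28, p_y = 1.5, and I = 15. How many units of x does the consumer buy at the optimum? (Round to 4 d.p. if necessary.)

Perfect substitutes: compare marginal utility per dollar. 2/p_x vs 7/p_y → 0.0522 vs 4.6667.
y gives more utility per dollar, so spend all income on y: y* = I/p_y, x* = 0.
Numerically: x* = 0, y* = 10.

x* = 0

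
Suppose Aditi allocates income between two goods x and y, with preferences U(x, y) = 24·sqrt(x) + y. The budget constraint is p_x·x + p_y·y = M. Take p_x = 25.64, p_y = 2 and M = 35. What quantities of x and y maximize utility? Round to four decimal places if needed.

Set MRS = p_x/p_y: 12·x^(−1/2) = p_x/p_y.
Thus x* = (12·p_y/p_x)² — independent of M — with the rest of income spent on y.
Plugging in: x* = (12·2/25.64)² = 0.8762, y* = 6.2676.

x* = 0.8762, y* = 6.2676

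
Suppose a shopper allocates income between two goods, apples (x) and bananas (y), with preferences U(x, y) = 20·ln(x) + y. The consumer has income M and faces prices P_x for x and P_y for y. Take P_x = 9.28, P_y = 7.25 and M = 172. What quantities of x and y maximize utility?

x* = 15.625, y* = 3.7241

At the given prices: x* = 20·7.25/9.28 = 15.625, and y* = 3.7241.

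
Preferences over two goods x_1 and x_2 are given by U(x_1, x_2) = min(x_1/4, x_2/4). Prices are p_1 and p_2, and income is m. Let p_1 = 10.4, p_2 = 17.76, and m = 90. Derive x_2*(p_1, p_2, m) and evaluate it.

x_2* = 3.196

Leontief preferences: the optimum is at the kink where x_1/4 = x_2/4, i.e. x_2 = x_1.
Budget: p_1·x_1 + p_2·x_1 = m, so (4·p_1 + 4·p_2)·x_1 = 4·m.
Demand: x_1*(p_1,p_2,m) = 4·m/(4·p_1 + 4·p_2), x_2* = 4·m/(4·p_1 + 4·p_2).
Here 4·10.4 + 4·17.76 = 112.64, giving x_2* = 3.196.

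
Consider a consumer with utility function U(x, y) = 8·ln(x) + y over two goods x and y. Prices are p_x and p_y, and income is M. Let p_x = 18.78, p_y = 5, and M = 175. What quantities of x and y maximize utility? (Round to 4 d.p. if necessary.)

x* = 2.1299, y* = 27

MU_x = 8/x, MU_y = 1. Tangency: 8/x = p_x/p_y.
So x*(p_x,p_y) = 8·p_y/p_x, independent of income; and y* = (M − 8·p_y)/p_y.
At the given prices: x* = 8·5/18.78 = 2.1299, and y* = 27.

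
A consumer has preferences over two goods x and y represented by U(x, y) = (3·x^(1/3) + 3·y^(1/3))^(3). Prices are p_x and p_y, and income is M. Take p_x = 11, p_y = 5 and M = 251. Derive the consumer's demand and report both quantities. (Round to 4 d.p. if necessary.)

x* = 9.1889, y* = 29.9845

MU_x ∝ 3·x^(-2/3), MU_y ∝ 3·y^(-2/3), so MRS = (y/x)^(2/3) = p_x/p_y.
Solve for the ratio: y/x = [p_x/p_y]^(1.5).
With the ratio pinned down, the budget gives x* = M/(p_x + p_y·(y/x)) and y* = (y/x)·x*.
Numerically y/x = 3.263127, so x* = 251/(11 + 5·3.263127) = 9.1889 and y* = 3.263127·9.1889 = 29.9845.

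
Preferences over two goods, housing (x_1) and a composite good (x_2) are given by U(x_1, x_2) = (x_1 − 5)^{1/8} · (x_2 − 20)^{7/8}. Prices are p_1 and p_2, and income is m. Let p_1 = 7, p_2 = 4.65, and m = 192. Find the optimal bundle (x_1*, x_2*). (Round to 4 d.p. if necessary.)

x_1* = 6.1429, x_2* = 32.043

MRS = (1/7)·(x_2−20)/(x_1−5). Tangency with p_1/p_2 gives x_2−20 = 7·(p_1/p_2)·(x_1−5).
Substituting into the budget: x_1* = 5 + 0.125·(m − 5·p_1 − 20·p_2)/p_1, and x_2* = 20 + 0.875·(…)/p_2.
Discretionary income = 192 − 5·7 − 20·4.65 = 64; x_1* = 5 + 0.125·64/7 = 6.1429; x_2* = 20 + 0.875·64/4.65 = 32.043.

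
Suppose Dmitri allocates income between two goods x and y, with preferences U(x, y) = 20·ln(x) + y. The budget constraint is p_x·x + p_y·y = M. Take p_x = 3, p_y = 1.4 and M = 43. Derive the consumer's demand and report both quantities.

x* = 9.3333, y* = 10.7143

So x*(p_x,p_y) = 20·p_y/p_x, independent of income; and y* = (M − 20·p_y)/p_y.
At the given prices: x* = 20·1.4/3 = 9.3333, and y* = 10.7143.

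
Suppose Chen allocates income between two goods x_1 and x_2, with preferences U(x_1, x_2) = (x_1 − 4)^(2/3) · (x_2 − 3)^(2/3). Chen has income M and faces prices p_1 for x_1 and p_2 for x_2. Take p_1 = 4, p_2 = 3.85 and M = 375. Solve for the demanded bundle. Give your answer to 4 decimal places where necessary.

x_1* = 47.4312, x_2* = 48.1234

This is Cobb-Douglas in (x_1−4, x_2−3): tangency gives 2/3·p_2·(x_2−3) = 2/3·p_1·(x_1−4).
After buying the subsistence bundle (4, 3), a share 0.5 of the remaining income goes to x_1: x_1* = 4 + 0.5·(M − 4p_1 − 3p_2)/p_1.
Discretionary income = 375 − 4·4 − 3·3.85 = 347.45; x_1* = 4 + 0.5·347.45/4 = 47.4312; x_2* = 3 + 0.5·347.45/3.85 = 48.1234.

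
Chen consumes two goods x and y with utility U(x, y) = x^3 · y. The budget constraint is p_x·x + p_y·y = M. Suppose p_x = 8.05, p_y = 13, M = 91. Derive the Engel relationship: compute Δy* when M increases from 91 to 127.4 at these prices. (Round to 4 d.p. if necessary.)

Δy* = 0.7

The MRS is 3·y/x. Set MRS = p_x/p_y.
Rearranging, p_y·y = (1/3)·p_x·x. Substituting into the budget gives p_x·x·(1 + (1/3)) = M.
Demand: x*(p_x,p_y,M) = 0.75·M/p_x and y* = 0.25·M/p_y.
At p_x=8.05, p_y=13, M=91: y* = 0.25·91/13 = 1.75.
At M' = 127.4: y* = 2.45. Change: 2.45 − 1.75 = 0.7.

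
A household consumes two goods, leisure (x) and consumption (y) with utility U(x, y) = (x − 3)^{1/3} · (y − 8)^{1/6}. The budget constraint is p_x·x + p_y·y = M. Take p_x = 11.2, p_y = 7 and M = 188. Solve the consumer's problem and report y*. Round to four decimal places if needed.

MRS = 2·(y−8)/(x−3). Tangency with p_x/p_y gives y−8 = (1/2)·(p_x/p_y)·(x−3).
Substituting into the budget: x* = 3 + 2/3·(M − 3·p_x − 8·p_y)/p_x, and y* = 8 + 1/3·(…)/p_y.
Discretionary income = 188 − 3·11.2 − 8·7 = 98.4; y* = 8 + 1/3·98.4/7 = 12.6857.

y* = 12.6857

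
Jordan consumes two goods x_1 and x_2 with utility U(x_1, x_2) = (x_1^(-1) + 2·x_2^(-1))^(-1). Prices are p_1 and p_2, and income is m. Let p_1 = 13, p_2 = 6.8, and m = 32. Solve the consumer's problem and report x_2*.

x_2* = 2.3795

From the CES first-order condition, (1/2)·(x_2/x_1)^(2) = p_1/p_2.
Hence x_2/x_1 = (2·p_1/p_2)^(1/(2)), i.e. raised to the 0.5 power.
With the ratio pinned down, the budget gives x_1* = m/(p_1 + p_2·(x_2/x_1)) and x_2* = (x_2/x_1)·x_1*.
Numerically x_2/x_1 = 1.955385, so x_1* = 32/(13 + 6.8·1.955385) = 1.2169 and x_2* = 1.955385·1.2169 = 2.3795.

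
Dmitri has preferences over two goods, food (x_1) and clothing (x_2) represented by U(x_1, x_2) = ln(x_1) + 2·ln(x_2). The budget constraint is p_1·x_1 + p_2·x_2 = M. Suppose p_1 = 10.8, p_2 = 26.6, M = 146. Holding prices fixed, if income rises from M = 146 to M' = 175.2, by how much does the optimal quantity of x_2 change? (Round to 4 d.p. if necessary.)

Δx_2* = 0.7318

The MRS is (1/2)·x_2/x_1. Set MRS = p_1/p_2.
Rearranging, p_2·x_2 = 2·p_1·x_1. Substituting into the budget gives p_1·x_1·(1 + 2) = M.
Demand: x_1*(p_1,p_2,M) = 1/3·M/p_1 and x_2* = 2/3·M/p_2.
At p_1=10.8, p_2=26.6, M=146: x_2* = 2/3·146/26.6 = 3.6591.
At M' = 175.2: x_2* = 4.391. Change: 4.391 − 3.6591 = 0.7318.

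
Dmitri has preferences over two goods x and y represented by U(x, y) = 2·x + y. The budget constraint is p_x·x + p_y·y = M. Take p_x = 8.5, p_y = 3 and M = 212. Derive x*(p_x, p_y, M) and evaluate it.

Perfect substitutes: compare marginal utility per dollar. 2/p_x vs 1/p_y → 0.2353 vs 0.3333.
y gives more utility per dollar, so spend all income on y: y* = M/p_y, x* = 0.
Numerically: x* = 0, y* = 70.6667.

x* = 0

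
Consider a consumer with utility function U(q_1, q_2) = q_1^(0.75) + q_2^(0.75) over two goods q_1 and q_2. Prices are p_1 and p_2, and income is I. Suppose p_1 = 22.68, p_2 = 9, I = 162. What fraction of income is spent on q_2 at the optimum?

share on q_2 = 0.9412

MU_q_1 ∝ q_1^(-0.25), MU_q_2 ∝ q_2^(-0.25), so MRS = (q_2/q_1)^(0.25) = p_1/p_2.
Hence q_2/q_1 = (p_1/p_2)^(1/(0.25)), i.e. raised to the 4 power.
With the ratio pinned down, the budget gives q_1* = I/(p_1 + p_2·(q_2/q_1)) and q_2* = (q_2/q_1)·q_1*.
Numerically q_2/q_1 = 40.32758, so q_1* = 162/(22.68 + 9·40.32758) = 0.4201 and q_2* = 40.32758·0.4201 = 16.9414.
Expenditure on q_2: 9·16.9414 = 152.4723; share = 0.9412.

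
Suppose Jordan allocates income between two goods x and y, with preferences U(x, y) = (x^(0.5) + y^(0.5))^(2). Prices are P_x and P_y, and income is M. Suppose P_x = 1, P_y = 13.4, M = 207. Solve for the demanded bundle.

x* = 192.625, y* = 1.0728

MU_x ∝ x^(-0.5), MU_y ∝ y^(-0.5), so MRS = (y/x)^(0.5) = P_x/P_y.
Hence y/x = (P_x/P_y)^(1/(0.5)), i.e. raised to the 2 power.
Substitute y = (y/x)·x into the budget: x* = M/(P_x + P_y·(y/x)).
Numerically y/x = 0.005569, so x* = 207/(1 + 13.4·0.005569) = 192.625 and y* = 0.005569·192.625 = 1.0728.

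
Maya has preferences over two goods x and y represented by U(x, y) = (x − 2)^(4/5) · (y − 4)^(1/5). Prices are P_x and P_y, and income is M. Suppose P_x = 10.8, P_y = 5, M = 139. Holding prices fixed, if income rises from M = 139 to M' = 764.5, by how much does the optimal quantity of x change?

Δx* = 46.3333

MRS = 4·(y−4)/(x−2). Tangency with P_x/P_y gives y−4 = (1/4)·(P_x/P_y)·(x−2).
After buying the subsistence bundle (2, 4), a share 0.8 of the remaining income goes to x: x* = 2 + 0.8·(M − 2P_x − 4P_y)/P_x.
Discretionary income = 139 − 2·10.8 − 4·5 = 97.4; x* = 2 + 0.8·97.4/10.8 = 9.2148.
At M' = 764.5: x* = 55.5481. Change: 55.5481 − 9.2148 = 46.3333.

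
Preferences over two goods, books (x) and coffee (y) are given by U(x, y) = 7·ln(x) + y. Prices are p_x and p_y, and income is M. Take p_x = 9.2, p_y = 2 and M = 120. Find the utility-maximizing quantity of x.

At the given prices: x* = 7·2/9.2 = 1.5217.

x* = 1.5217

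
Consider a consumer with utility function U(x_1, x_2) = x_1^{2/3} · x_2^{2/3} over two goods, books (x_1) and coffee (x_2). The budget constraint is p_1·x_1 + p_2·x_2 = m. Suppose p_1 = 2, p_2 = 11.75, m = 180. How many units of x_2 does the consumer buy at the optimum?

The MRS is x_2/x_1. Set MRS = p_1/p_2.
So 2/3·p_2·x_2 = 2/3·p_1·x_1; combined with the budget, a share 0.5 of income goes to x_1.
Demand: x_1*(p_1,p_2,m) = 0.5·m/p_1 and x_2* = 0.5·m/p_2.
At p_1=2, p_2=11.75, m=180: x_2* = 0.5·180/11.75 = 7.6596.

x_2* = 7.6596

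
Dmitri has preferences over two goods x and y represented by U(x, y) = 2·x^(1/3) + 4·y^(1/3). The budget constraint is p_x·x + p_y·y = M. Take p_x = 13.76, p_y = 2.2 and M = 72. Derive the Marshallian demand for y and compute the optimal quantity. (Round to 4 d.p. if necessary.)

y* = 28.6737

MRS = MU_x/MU_y = (1/2)·(y/x)^(2/3). Set equal to p_x/p_y.
Hence y/x = (2·p_x/p_y)^(1/(2/3)), i.e. raised to the 1.5 power.
With the ratio pinned down, the budget gives x* = M/(p_x + p_y·(y/x)) and y* = (y/x)·x*.
Numerically y/x = 44.242394, so x* = 72/(13.76 + 2.2·44.242394) = 0.6481 and y* = 44.242394·0.6481 = 28.6737.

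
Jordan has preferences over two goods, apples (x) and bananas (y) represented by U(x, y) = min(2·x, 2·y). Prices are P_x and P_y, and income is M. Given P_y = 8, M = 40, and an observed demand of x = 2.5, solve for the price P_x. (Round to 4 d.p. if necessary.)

P_x = 8

With perfect complements, no substitution: consume in ratio x:y = 2:2.
Budget: P_x·x + P_y·x = M, so (2·P_x + 2·P_y)·x = 2·M.
Demand: x*(P_x,P_y,M) = 2·M/(2·P_x + 2·P_y), y* = 2·M/(2·P_x + 2·P_y).
Set x* = 2.5 in the demand function and solve for P_x: P_x = 8.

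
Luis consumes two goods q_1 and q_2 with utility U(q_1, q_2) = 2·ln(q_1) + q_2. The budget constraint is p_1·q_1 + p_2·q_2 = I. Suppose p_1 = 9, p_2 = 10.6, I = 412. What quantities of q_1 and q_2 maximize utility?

q_1* = 2.3556, q_2* = 36.8679

MU_q_1 = 2/q_1, MU_q_2 = 1. Tangency: 2/q_1 = p_1/p_2.
So q_1*(p_1,p_2) = 2·p_2/p_1, independent of income; and q_2* = (I − 2·p_2)/p_2.
At the given prices: q_1* = 2·10.6/9 = 2.3556, and q_2* = 36.8679.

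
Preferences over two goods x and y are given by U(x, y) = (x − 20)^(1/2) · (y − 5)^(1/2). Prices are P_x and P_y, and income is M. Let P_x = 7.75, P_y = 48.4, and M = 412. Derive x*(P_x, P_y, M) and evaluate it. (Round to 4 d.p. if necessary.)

This is Cobb-Douglas in (x−20, y−5): tangency gives 0.5·P_y·(y−5) = 0.5·P_x·(x−20).
After buying the subsistence bundle (20, 5), a share 0.5 of the remaining income goes to x: x* = 20 + 0.5·(M − 20P_x − 5P_y)/P_x.
Discretionary income = 412 − 20·7.75 − 5·48.4 = 15; x* = 20 + 0.5·15/7.75 = 20.9677.

x* = 20.9677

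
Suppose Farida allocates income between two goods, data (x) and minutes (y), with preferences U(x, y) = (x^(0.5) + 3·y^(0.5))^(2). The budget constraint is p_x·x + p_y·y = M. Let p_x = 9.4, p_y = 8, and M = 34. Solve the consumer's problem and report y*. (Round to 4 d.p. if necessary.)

From the CES first-order condition, (1/3)·(y/x)^(0.5) = p_x/p_y.
Solve for the ratio: y/x = [3·p_x/p_y]^(2).
With the ratio pinned down, the budget gives x* = M/(p_x + p_y·(y/x)) and y* = (y/x)·x*.
Numerically y/x = 12.425625, so x* = 34/(9.4 + 8·12.425625) = 0.3125 and y* = 12.425625·0.3125 = 3.8828.

y* = 3.8828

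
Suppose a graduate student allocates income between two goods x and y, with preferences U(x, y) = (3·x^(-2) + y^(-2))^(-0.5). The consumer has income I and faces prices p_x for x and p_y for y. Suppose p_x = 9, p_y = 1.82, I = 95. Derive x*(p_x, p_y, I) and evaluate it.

Numerically y/x = 1.181272, so x* = 95/(9 + 1.82·1.181272) = 8.5202.

x* = 8.5202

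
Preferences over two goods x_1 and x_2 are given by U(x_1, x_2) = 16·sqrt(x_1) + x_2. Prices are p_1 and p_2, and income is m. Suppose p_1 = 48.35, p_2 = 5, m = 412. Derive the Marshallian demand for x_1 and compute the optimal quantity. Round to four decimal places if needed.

MU_x_1 = 8/√x_1, MU_x_2 = 1. Tangency: 8/√x_1 = p_1/p_2.
Thus x_1* = (8·p_2/p_1)² — independent of m — with the rest of income spent on x_2.
Plugging in: x_1* = (8·5/48.35)² = 0.6844.

x_1* = 0.6844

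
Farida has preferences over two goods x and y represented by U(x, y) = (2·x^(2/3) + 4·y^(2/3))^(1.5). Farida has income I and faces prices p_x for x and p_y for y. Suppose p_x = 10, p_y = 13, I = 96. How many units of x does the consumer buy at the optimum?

x* = 1.6743

MRS = MU_x/MU_y = (1/2)·(y/x)^(1/3). Set equal to p_x/p_y.
Hence y/x = (2·p_x/p_y)^(1/(1/3)), i.e. raised to the 3 power.
With the ratio pinned down, the budget gives x* = I/(p_x + p_y·(y/x)) and y* = (y/x)·x*.
Numerically y/x = 3.641329, so x* = 96/(10 + 13·3.641329) = 1.6743.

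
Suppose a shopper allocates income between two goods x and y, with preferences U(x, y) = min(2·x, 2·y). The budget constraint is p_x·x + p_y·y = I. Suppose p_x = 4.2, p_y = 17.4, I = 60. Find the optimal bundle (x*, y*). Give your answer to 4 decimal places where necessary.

x* = 2.7778, y* = 2.7778

Here 2·4.2 + 2·17.4 = 43.2, giving x* = 2.7778 and y* = 2.7778.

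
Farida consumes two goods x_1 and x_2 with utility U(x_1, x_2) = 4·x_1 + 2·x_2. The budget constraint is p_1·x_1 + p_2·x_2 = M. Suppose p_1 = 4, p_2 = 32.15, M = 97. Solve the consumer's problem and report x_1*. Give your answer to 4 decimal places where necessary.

Linear utility — the consumer picks whichever good has higher MU/price: 4/4 = 1 vs 2/32.15 = 0.0622.
x_1 gives more utility per dollar, so spend all income on x_1: x_1* = M/p_1, x_2* = 0.
Numerically: x_1* = 24.25, x_2* = 0.

x_1* = 24.25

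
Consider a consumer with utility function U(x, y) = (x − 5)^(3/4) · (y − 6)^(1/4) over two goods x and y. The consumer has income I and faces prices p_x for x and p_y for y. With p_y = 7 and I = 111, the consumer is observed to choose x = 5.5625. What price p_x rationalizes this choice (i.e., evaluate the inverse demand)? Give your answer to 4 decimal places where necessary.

p_x = 12

MRS = 3·(y−6)/(x−5). Tangency with p_x/p_y gives y−6 = (1/3)·(p_x/p_y)·(x−5).
Substituting into the budget: x* = 5 + 0.75·(I − 5·p_x − 6·p_y)/p_x, and y* = 6 + 0.25·(…)/p_y.
Set x* = 5.5625 in the demand function and solve for p_x: p_x = 12.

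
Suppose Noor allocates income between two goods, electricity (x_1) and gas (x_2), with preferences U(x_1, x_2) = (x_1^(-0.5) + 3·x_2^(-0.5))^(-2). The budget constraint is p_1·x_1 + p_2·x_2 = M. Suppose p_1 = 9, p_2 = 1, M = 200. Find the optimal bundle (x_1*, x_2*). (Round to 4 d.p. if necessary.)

MRS = MU_x_1/MU_x_2 = (1/3)·(x_2/x_1)^(1.5). Set equal to p_1/p_2.
Solve for the ratio: x_2/x_1 = [3·p_1/p_2]^(2/3).
Substitute x_2 = (x_2/x_1)·x_1 into the budget: x_1* = M/(p_1 + p_2·(x_2/x_1)).
Numerically x_2/x_1 = 9, so x_1* = 200/(9 + 1·9) = 11.1111 and x_2* = 9·11.1111 = 100.

x_1* = 11.1111, x_2* = 100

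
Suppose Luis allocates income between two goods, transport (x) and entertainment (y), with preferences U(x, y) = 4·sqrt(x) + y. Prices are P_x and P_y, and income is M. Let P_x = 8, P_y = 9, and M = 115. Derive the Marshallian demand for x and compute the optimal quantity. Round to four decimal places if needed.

x* = 5.0625

MU_x = 2/√x, MU_y = 1. Tangency: 2/√x = P_x/P_y.
Thus x* = (2·P_y/P_x)² — independent of M — with the rest of income spent on y.
Plugging in: x* = (2·9/8)² = 5.0625.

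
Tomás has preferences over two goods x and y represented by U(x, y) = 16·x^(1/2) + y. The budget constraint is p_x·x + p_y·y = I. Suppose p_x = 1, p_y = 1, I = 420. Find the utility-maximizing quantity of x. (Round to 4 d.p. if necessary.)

Solve: √x = 8·p_y/p_x, so x*(p_x,p_y) = (8·p_y/p_x)², and y* = (I − p_x·x*)/p_y.
Plugging in: x* = (8·1/1)² = 64.

x* = 64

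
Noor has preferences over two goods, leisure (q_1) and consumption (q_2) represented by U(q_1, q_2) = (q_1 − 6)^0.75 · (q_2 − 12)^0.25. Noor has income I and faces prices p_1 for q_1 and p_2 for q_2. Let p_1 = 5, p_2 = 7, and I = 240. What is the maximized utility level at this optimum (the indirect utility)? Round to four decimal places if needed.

V = 13.2023

This is Cobb-Douglas in (q_1−6, q_2−12): tangency gives 0.75·p_2·(q_2−12) = 0.25·p_1·(q_1−6).
Substituting into the budget: q_1* = 6 + 0.75·(I − 6·p_1 − 12·p_2)/p_1, and q_2* = 12 + 0.25·(…)/p_2.
Discretionary income = 240 − 6·5 − 12·7 = 126; q_1* = 6 + 0.75·126/5 = 24.9; q_2* = 12 + 0.25·126/7 = 16.5.
Utility at the optimum: U(24.9, 16.5) = 13.2023.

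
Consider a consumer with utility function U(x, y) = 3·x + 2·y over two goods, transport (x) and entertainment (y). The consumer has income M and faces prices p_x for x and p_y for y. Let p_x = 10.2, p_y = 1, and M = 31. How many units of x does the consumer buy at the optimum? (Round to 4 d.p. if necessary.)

x* = 0

Numerically: x* = 0, y* = 31.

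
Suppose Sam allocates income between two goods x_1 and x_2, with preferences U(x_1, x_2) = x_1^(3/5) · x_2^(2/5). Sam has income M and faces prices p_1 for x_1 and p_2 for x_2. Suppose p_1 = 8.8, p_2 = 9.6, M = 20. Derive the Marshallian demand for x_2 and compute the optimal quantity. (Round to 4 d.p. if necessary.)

x_2* = 0.8333

MU_x_1/MU_x_2 = (0.6·x_2)/(0.4·x_1); tangency sets this equal to p_1/p_2.
Rearranging, p_2·x_2 = (2/3)·p_1·x_1. Substituting into the budget gives p_1·x_1·(1 + (2/3)) = M.
Demand: x_1*(p_1,p_2,M) = 0.6·M/p_1 and x_2* = 0.4·M/p_2.
At p_1=8.8, p_2=9.6, M=20: x_2* = 0.4·20/9.6 = 0.8333.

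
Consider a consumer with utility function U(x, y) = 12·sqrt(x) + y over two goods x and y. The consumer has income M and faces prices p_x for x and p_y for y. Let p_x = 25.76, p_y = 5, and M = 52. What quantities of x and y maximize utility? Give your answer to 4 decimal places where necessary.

x* = 1.3563, y* = 3.4124

Set MRS = p_x/p_y: 6·x^(−1/2) = p_x/p_y.
Solve: √x = 6·p_y/p_x, so x*(p_x,p_y) = (6·p_y/p_x)², and y* = (M − p_x·x*)/p_y.
Plugging in: x* = (6·5/25.76)² = 1.3563, y* = 3.4124.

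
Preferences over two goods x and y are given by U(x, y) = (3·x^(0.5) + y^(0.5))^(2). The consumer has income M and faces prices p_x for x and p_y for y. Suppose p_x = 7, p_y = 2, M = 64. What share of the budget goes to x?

MRS = MU_x/MU_y = 3·(y/x)^(0.5). Set equal to p_x/p_y.
Hence y/x = ((1/3)·p_x/p_y)^(1/(0.5)), i.e. raised to the 2 power.
With the ratio pinned down, the budget gives x* = M/(p_x + p_y·(y/x)) and y* = (y/x)·x*.
Numerically y/x = 1.361111, so x* = 64/(7 + 2·1.361111) = 6.5829 and y* = 1.361111·6.5829 = 8.96.
Expenditure on x: 7·6.5829 = 46.08; share = 0.72.

share on x = 0.72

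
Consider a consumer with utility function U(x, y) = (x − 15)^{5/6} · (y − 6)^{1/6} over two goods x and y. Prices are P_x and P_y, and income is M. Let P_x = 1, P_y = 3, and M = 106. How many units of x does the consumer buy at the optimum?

x* = 75.8333

MRS = 5·(y−6)/(x−15). Tangency with P_x/P_y gives y−6 = (1/5)·(P_x/P_y)·(x−15).
Substituting into the budget: x* = 15 + 5/6·(M − 15·P_x − 6·P_y)/P_x, and y* = 6 + 1/6·(…)/P_y.
Discretionary income = 106 − 15·1 − 6·3 = 73; x* = 15 + 5/6·73/1 = 75.8333.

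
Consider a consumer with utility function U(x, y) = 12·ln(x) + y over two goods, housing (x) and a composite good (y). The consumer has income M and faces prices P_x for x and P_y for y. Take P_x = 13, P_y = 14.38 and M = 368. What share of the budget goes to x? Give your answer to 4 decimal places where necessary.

Set MRS = P_x/P_y: (12/x)/1 = P_x/P_y.
So x*(P_x,P_y) = 12·P_y/P_x, independent of income; and y* = (M − 12·P_y)/P_y.
At the given prices: x* = 12·14.38/13 = 13.2738, and y* = 13.5911.
Expenditure on x: 13·13.2738 = 172.56; share = 0.4689.

share on x = 0.4689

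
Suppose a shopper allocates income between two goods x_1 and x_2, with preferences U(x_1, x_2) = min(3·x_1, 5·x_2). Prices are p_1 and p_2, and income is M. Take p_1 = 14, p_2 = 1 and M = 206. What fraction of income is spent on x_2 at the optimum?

share on x_2 = 0.0411

Demand: x_1*(p_1,p_2,M) = 5·M/(5·p_1 + 3·p_2), x_2* = 3·M/(5·p_1 + 3·p_2).
Here 5·14 + 3·1 = 73, giving x_1* = 14.1096 and x_2* = 8.4658.
Expenditure on x_2: 1·8.4658 = 8.4658; share = 0.0411.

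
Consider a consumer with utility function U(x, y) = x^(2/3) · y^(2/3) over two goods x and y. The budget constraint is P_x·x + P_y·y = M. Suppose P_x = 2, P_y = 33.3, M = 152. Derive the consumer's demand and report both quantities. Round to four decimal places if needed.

x* = 38, y* = 2.2823

Tangency: MRS = y/x = P_x/P_y.
Rearranging, P_y·y = P_x·x. Substituting into the budget gives P_x·x·(1 + 1) = M.
Demand: x*(P_x,P_y,M) = 0.5·M/P_x and y* = 0.5·M/P_y.
At P_x=2, P_y=33.3, M=152: x* = 0.5·152/2 = 38, y* = 2.2823.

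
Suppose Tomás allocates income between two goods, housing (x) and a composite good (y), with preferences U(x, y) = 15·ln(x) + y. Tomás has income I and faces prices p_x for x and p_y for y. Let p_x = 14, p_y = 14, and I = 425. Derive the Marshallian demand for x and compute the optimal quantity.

MU_x = 15/x, MU_y = 1. Tangency: 15/x = p_x/p_y.
So x*(p_x,p_y) = 15·p_y/p_x, independent of income; and y* = (I − 15·p_y)/p_y.
At the given prices: x* = 15·14/14 = 15.

x* = 15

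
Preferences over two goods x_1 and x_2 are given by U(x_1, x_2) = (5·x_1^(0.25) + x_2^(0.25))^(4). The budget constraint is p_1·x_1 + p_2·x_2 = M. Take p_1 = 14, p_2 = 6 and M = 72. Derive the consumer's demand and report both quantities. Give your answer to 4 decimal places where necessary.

x_1* = 4.4522, x_2* = 1.6116

MU_x_1 ∝ 5·x_1^(-0.75), MU_x_2 ∝ x_2^(-0.75), so MRS = 5·(x_2/x_1)^(0.75) = p_1/p_2.
Solve for the ratio: x_2/x_1 = [(1/5)·p_1/p_2]^(4/3).
Substitute x_2 = (x_2/x_1)·x_1 into the budget: x_1* = M/(p_1 + p_2·(x_2/x_1)).
Numerically x_2/x_1 = 0.361973, so x_1* = 72/(14 + 6·0.361973) = 4.4522 and x_2* = 0.361973·4.4522 = 1.6116.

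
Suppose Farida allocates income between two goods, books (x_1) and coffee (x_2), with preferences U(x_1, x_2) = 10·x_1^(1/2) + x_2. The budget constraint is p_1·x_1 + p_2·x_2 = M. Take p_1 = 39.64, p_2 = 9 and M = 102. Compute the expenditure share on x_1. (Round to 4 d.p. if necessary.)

share on x_1 = 0.5008

Utility is quasi-linear in x_2; the FOC for x_1 is 5/√x_1 = p_1/p_2.
Solve: √x_1 = 5·p_2/p_1, so x_1*(p_1,p_2) = (5·p_2/p_1)², and x_2* = (M − p_1·x_1*)/p_2.
Plugging in: x_1* = (5·9/39.64)² = 1.2887, x_2* = 5.6572.
Expenditure on x_1: 39.64·1.2887 = 51.0848; share = 0.5008.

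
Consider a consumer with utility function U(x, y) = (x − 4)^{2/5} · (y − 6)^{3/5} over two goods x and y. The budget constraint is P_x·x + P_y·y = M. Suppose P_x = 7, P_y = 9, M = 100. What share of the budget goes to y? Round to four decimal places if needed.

Substituting into the budget: x* = 4 + 0.4·(M − 4·P_x − 6·P_y)/P_x, and y* = 6 + 0.6·(…)/P_y.
Discretionary income = 100 − 4·7 − 6·9 = 18; x* = 4 + 0.4·18/7 = 5.0286; y* = 6 + 0.6·18/9 = 7.2.
Expenditure on y: 9·7.2 = 64.8; share = 0.648.

share on y = 0.648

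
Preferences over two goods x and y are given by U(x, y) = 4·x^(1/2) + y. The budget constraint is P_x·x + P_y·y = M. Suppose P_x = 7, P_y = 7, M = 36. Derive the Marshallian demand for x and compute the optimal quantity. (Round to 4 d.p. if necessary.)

Solve: √x = 2·P_y/P_x, so x*(P_x,P_y) = (2·P_y/P_x)², and y* = (M − P_x·x*)/P_y.
Plugging in: x* = (2·7/7)² = 4.

x* = 4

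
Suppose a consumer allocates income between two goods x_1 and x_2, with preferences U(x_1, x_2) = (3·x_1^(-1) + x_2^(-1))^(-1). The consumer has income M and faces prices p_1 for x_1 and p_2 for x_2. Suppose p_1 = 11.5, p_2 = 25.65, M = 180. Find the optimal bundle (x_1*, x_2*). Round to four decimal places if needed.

Substitute x_2 = (x_2/x_1)·x_1 into the budget: x_1* = M/(p_1 + p_2·(x_2/x_1)).
Numerically x_2/x_1 = 0.386585, so x_1* = 180/(11.5 + 25.65·0.386585) = 8.405 and x_2* = 0.386585·8.405 = 3.2492.

x_1* = 8.405, x_2* = 3.2492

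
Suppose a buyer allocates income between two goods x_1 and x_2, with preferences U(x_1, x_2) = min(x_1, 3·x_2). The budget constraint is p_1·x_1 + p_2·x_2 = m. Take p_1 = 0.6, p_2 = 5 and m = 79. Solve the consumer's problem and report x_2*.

x_2* = 11.6176

Leontief preferences: the optimum is at the kink where x_1/3 = x_2/1, i.e. x_2 = (1/3)·x_1.
Budget: p_1·x_1 + p_2·(1/3)·x_1 = m, so (3·p_1 + p_2)·x_1 = 3·m.
Demand: x_1*(p_1,p_2,m) = 3·m/(3·p_1 + p_2), x_2* = m/(3·p_1 + p_2).
Here 3·0.6 + 5 = 6.8, giving x_2* = 11.6176.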